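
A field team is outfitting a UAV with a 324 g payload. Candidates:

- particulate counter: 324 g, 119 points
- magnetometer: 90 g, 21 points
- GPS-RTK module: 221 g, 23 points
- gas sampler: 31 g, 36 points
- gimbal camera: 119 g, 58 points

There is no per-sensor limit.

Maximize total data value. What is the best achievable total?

360

Taking 10×gas sampler: 310 g used, 360 in data value.
Nothing else within 324 g beats 360.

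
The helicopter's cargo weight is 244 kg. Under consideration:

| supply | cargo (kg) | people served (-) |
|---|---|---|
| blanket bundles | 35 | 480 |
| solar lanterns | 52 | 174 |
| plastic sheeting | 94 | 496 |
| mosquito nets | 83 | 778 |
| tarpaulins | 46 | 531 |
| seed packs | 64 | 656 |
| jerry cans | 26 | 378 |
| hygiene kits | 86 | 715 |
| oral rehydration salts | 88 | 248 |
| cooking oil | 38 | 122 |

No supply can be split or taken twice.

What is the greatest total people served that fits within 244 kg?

Taking the top-ratio supplies first gives blanket bundles + solar lanterns + tarpaulins + seed packs + jerry cans for 2219 (223 kg).
Dropping solar lanterns and jerry cans frees 78 kg; slotting in mosquito nets (83 kg) lifts the total to 2445 at 228 kg.
Runner-up mosquito nets + tarpaulins + jerry cans + hygiene kits tops out at 2402.

2445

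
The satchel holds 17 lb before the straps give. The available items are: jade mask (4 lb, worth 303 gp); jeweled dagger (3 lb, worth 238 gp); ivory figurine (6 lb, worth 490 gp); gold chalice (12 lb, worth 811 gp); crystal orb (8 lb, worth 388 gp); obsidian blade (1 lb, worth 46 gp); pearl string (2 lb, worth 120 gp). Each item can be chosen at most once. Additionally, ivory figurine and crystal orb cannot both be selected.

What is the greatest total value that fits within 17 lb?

By value per lb: ivory figurine 81.67, jeweled dagger 79.33, jade mask 75.75, gold chalice 67.58 lead.
Best packing: jade mask + jeweled dagger + ivory figurine + obsidian blade + pearl string — 16 lb, 1197 total.

1197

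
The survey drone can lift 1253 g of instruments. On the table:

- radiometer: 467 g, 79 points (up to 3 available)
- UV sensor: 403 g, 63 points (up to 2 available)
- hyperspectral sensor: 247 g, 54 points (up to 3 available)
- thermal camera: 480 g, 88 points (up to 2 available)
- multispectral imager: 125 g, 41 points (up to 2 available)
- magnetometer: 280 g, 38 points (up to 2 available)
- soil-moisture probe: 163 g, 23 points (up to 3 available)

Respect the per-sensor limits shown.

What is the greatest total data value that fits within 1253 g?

Greedy by ratio would take 3×hyperspectral sensor + 2×multispectral imager + soil-moisture probe: 1154 g used, total 267.
Replace hyperspectral sensor and soil-moisture probe with thermal camera: the trade gains 11 net, giving 278 at 1224 g.
Nothing else within 1253 g beats 278.

278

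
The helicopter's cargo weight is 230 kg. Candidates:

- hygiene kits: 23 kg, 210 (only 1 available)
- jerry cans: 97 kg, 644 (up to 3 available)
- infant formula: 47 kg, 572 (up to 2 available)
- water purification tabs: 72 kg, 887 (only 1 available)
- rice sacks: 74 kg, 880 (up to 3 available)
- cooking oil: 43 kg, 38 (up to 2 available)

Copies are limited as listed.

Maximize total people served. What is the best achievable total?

2647

By people served per kg: water purification tabs 12.32, infant formula 12.17, rice sacks 11.89 lead.
A density-first pass picks hygiene kits + 2×infant formula + water purification tabs — 2241 at 189 kg.
The 117 kg tied up in hygiene kits and 2×infant formula is better spent on 2×rice sacks — total rises to 2647 (220 kg).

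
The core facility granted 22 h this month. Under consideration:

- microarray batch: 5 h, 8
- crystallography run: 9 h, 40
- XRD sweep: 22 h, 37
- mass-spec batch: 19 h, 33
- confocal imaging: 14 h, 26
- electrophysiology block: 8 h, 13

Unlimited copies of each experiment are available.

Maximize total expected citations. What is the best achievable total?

By expected citations per h: crystallography run 4.44, confocal imaging 1.86, mass-spec batch 1.74, XRD sweep 1.68 lead.
Taking 2×crystallography run: 18 h used, 80 in expected citations.

80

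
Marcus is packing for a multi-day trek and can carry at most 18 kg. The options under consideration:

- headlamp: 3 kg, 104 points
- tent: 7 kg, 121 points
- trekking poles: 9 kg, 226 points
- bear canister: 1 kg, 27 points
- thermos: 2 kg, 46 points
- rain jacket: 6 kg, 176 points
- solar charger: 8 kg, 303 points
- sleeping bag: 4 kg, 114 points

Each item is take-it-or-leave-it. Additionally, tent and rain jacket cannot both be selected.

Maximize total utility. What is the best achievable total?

610

Taking headlamp + bear canister + rain jacket + solar charger: 18 kg used, 610 in utility.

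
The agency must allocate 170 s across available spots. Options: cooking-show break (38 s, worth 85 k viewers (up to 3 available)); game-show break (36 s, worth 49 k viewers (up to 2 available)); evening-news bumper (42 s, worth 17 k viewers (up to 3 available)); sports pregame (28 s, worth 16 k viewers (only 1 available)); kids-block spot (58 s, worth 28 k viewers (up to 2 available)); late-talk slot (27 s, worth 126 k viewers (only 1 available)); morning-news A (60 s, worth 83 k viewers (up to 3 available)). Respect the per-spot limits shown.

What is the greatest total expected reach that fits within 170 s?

397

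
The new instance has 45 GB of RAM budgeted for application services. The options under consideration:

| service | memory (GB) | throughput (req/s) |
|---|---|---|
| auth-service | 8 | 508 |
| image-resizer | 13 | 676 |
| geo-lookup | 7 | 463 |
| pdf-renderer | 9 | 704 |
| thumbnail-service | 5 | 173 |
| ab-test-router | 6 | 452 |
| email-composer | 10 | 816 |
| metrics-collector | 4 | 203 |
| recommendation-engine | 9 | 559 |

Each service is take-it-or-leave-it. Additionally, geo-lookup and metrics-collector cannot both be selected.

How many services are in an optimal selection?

Best achievable throughput is 3116.
One optimal bundle: auth-service + geo-lookup + pdf-renderer + thumbnail-service + ab-test-router + email-composer (45 GB).
Every optimal selection uses 6 services.

6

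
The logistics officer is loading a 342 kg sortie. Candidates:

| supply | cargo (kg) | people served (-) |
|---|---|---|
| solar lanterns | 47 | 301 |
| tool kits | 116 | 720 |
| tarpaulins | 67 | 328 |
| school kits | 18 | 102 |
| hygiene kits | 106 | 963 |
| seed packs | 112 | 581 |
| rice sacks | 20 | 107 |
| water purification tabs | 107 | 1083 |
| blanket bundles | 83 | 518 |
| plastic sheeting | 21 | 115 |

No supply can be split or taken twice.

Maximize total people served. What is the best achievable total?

2786

Ranking by ratio (people served/kg): water purification tabs 10.12, hygiene kits 9.08, solar lanterns 6.40, blanket bundles 6.24.
The ratio heuristic lands on solar lanterns + school kits + hygiene kits + rice sacks + water purification tabs + plastic sheeting (2671) but leaves 23 kg idle.
Replace solar lanterns and school kits with blanket bundles: the trade gains 115 net, giving 2786 at 337 kg.
That's the maximum — no swap from here does better than 2786.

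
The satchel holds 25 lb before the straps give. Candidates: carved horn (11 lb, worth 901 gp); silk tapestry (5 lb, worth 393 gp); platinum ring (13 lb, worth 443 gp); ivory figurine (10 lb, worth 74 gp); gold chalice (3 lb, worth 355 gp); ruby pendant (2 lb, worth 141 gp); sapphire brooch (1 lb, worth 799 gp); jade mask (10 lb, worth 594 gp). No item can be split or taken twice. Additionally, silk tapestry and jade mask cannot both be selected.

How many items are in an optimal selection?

The maximum value within 25 lb is 2649.
carved horn + gold chalice + sapphire brooch + jade mask hits 2649 at 25 lb.
Any selection reaching 2649 contains exactly 4 items.

4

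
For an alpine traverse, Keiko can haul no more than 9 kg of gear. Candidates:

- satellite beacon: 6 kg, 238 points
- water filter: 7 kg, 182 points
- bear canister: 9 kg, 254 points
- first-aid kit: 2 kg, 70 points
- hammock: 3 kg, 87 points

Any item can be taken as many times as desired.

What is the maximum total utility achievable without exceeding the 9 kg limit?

325

Ranking by ratio (utility/kg): satellite beacon 39.67, first-aid kit 35.00, hammock 29.00.
A density-first pass picks satellite beacon + first-aid kit — 308 at 8 kg.
Replace first-aid kit with hammock: the trade gains 17 net, giving 325 at 9 kg.
Nothing else within 9 kg beats 325.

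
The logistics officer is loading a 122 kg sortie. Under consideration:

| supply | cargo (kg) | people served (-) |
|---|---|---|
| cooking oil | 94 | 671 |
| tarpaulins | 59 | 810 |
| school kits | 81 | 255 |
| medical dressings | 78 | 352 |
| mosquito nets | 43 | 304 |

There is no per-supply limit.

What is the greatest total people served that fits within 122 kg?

1620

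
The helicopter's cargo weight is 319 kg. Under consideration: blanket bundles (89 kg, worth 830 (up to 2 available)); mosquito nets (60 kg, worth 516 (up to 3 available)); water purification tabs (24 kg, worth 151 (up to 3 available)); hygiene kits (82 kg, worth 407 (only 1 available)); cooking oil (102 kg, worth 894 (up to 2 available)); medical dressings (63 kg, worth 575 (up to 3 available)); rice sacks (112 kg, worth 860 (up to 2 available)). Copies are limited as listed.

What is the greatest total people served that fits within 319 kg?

2874

The ratio heuristic lands on 2×blanket bundles + 2×medical dressings (2810) but leaves 15 kg idle.
Dropping blanket bundles frees 89 kg; slotting in cooking oil (102 kg) lifts the total to 2874 at 317 kg.
Every other selection either busts 319 kg or exceeds an availability limit or fails to beat 2874.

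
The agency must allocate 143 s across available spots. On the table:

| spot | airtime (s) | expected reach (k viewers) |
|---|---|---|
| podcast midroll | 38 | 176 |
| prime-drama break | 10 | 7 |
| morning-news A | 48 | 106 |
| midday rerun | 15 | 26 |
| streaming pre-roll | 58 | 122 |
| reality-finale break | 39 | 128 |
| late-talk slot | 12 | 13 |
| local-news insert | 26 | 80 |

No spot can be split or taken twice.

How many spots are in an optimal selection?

Best achievable expected reach is 436.
One optimal bundle: podcast midroll + morning-news A + midday rerun + reality-finale break (140 s).
Any selection reaching 436 contains exactly 4 spots.

4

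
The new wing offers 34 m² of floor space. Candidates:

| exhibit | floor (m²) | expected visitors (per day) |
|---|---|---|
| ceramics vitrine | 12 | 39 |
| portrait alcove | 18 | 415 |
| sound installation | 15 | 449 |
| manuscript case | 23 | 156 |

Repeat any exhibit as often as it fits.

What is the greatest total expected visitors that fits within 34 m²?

898

Taking 2×sound installation: 30 m² used, 898 in expected visitors.
Every other selection either busts 34 m² or fails to beat 898.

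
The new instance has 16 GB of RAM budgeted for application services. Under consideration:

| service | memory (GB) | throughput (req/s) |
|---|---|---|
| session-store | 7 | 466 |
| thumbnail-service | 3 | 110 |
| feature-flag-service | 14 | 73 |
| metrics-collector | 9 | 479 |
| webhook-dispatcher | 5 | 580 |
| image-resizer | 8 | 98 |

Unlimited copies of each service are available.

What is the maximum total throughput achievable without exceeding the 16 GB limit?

1740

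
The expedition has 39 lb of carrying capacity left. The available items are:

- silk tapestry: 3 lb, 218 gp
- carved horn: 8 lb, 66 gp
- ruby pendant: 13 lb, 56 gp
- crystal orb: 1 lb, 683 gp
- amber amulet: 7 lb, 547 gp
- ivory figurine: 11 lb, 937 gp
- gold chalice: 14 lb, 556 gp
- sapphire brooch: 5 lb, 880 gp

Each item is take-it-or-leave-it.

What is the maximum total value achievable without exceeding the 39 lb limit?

3603

Ranking by ratio (value/lb): crystal orb 683.00, sapphire brooch 176.00, ivory figurine 85.18.
Greedy by ratio would take silk tapestry + carved horn + crystal orb + amber amulet + ivory figurine + sapphire brooch: 35 lb used, total 3331.
The 11 lb tied up in silk tapestry and carved horn is better spent on gold chalice — total rises to 3603 (38 lb).
Nothing else within 39 lb beats 3603.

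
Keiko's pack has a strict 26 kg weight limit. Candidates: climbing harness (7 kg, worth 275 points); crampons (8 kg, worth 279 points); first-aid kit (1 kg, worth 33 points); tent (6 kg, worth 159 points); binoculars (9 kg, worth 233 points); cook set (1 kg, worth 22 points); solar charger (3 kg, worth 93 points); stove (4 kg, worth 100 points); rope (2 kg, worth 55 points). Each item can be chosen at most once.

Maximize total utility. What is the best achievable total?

Ranking by ratio (utility/kg): climbing harness 39.29, crampons 34.88, first-aid kit 33.00.
Taking the top-ratio items first gives climbing harness + crampons + first-aid kit + cook set + solar charger + stove + rope for 857 (26 kg).
The 6 kg tied up in stove and rope is better spent on tent — total rises to 861 (26 kg).

861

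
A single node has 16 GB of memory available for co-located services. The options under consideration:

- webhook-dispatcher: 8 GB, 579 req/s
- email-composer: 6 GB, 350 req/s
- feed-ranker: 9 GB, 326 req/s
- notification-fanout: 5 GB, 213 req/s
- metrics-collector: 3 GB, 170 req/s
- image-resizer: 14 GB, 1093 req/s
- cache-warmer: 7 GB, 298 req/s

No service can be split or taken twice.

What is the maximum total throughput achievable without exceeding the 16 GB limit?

Taking image-resizer: 14 GB used, 1093 in throughput.
An exhaustive check of the 128 subsets confirms 1093.

1093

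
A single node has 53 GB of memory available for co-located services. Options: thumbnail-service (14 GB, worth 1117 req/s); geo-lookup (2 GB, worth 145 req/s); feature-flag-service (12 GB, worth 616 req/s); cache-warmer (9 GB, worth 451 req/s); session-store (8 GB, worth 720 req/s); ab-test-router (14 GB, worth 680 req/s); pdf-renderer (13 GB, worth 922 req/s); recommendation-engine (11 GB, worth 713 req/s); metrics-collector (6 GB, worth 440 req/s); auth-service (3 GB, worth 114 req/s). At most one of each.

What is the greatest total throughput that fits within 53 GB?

Greedy by ratio would take thumbnail-service + geo-lookup + cache-warmer + session-store + pdf-renderer + metrics-collector: 52 GB used, total 3795.
Dropping geo-lookup and cache-warmer frees 11 GB; slotting in recommendation-engine (11 GB) lifts the total to 3912 at 52 GB.
The spare 1 GB is too small for any remaining service, and no exchange beats 3912.

3912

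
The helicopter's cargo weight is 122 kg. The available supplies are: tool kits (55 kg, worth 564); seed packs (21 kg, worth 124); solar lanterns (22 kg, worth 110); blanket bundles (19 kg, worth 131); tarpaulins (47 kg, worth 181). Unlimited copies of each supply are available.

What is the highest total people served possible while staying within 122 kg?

1128

The ratio ordering already packs tightly: 2×tool kits, 110 kg, 1128.
Nothing else within 122 kg beats 1128.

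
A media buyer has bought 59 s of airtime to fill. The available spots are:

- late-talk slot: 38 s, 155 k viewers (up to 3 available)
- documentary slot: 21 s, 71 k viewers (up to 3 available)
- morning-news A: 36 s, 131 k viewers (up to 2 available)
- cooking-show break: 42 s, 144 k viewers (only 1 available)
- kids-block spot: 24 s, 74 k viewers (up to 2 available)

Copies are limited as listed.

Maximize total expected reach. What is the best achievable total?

226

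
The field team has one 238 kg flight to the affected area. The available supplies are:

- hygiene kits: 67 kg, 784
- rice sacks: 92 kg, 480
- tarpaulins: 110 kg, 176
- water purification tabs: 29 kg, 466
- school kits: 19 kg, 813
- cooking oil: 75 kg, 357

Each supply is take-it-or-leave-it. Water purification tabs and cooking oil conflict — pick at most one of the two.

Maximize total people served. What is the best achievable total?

Best packing: hygiene kits + rice sacks + water purification tabs + school kits — 207 kg, 2543 total.
The spare 31 kg is too small for any remaining supply, and no feasible exchange beats 2543.

2543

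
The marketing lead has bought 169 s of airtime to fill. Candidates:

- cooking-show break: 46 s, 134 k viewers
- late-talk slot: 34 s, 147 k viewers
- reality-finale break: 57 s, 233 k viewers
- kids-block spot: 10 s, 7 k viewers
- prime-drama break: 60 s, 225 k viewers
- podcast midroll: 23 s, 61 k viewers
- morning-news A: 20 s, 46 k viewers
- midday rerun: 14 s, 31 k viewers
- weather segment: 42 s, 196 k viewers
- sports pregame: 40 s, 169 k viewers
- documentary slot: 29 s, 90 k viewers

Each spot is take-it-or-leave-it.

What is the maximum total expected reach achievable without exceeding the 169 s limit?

688

Greedy by ratio would take late-talk slot + podcast midroll + weather segment + sports pregame + documentary slot: 168 s used, total 663.
Replace late-talk slot and podcast midroll with reality-finale break: the trade gains 25 net, giving 688 at 168 s.
Next best is late-talk slot + reality-finale break + weather segment + documentary slot at 666 (162 s) — short by 22.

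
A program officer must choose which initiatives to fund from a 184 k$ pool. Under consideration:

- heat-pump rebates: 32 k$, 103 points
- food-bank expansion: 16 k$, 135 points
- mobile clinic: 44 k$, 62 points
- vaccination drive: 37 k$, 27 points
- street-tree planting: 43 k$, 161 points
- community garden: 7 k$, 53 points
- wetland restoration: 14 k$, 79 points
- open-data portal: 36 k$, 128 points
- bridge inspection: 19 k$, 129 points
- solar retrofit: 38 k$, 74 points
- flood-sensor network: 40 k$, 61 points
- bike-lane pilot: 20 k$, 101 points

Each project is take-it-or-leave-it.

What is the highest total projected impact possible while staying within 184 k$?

Ranking by ratio (projected impact/k$): food-bank expansion 8.44, community garden 7.57, bridge inspection 6.79, wetland restoration 5.64.
Filling by ratio: food-bank expansion + street-tree planting + community garden + wetland restoration + open-data portal + bridge inspection + bike-lane pilot for 786, with 29 k$ left unused.
Dropping community garden frees 7 k$; slotting in heat-pump rebates (32 k$) lifts the total to 836 at 180 k$.

836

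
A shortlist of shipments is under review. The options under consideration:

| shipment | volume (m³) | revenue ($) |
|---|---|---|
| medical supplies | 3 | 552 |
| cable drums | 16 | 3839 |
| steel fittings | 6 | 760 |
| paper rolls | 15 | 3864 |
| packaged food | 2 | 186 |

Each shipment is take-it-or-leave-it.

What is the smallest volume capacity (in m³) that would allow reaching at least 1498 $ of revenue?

Need the lightest bundle worth ≥ 1498.
medical supplies + steel fittings + packaged food: 1498 revenue at 11 m³.
Any bundle with less than 11 m³ falls short of 1498.

11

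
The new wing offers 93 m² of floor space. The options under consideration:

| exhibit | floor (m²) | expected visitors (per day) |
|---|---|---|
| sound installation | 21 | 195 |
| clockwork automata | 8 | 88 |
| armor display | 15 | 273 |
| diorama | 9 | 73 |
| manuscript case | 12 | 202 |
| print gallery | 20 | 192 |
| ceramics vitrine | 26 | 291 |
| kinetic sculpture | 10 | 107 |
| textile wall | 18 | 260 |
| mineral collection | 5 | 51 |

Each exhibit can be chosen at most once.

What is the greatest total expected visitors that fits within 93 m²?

1238

Greedy by ratio would take clockwork automata + armor display + manuscript case + ceramics vitrine + kinetic sculpture + textile wall: 89 m² used, total 1221.
Dropping kinetic sculpture frees 10 m²; slotting in diorama + mineral collection (14 m²) lifts the total to 1238 at 93 m².
An exhaustive check of the 1024 subsets confirms 1238.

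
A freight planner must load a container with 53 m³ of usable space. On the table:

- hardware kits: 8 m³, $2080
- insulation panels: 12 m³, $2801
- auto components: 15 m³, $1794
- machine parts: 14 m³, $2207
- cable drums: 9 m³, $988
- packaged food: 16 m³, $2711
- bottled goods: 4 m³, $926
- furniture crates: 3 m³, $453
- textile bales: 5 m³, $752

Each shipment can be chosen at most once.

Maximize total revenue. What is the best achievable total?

10252

A density-first pass picks hardware kits + insulation panels + packaged food + bottled goods + furniture crates + textile bales — 9723 at 48 m³.
Dropping bottled goods and textile bales frees 9 m³; slotting in machine parts (14 m³) lifts the total to 10252 at 53 m³.
The closest alternative, hardware kits + insulation panels + cable drums + packaged food + bottled goods + furniture crates, reaches only 9959.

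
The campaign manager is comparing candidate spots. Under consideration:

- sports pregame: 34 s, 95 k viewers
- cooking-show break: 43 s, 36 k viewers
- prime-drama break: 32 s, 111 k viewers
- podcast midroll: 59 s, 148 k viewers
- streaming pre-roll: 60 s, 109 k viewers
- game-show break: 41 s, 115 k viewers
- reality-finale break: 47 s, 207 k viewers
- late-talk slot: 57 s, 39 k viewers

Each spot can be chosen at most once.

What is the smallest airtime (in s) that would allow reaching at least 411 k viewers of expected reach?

113

Look for the lowest-airtime combination reaching 411.
sports pregame + prime-drama break + reality-finale break reaches 413 using 113 s.
Below 113 s the best achievable stays under 411.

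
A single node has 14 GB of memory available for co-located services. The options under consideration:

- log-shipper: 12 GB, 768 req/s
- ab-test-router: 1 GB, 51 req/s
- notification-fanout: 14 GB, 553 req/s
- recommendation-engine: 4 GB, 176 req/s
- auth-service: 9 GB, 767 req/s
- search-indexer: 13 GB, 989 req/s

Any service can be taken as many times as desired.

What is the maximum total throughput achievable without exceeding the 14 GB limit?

Greedy by ratio would take 5×ab-test-router + auth-service: 14 GB used, total 1022.
The 13 GB tied up in 4×ab-test-router and auth-service is better spent on search-indexer — total rises to 1040 (14 GB).
No other feasible combination exceeds 1040.

1040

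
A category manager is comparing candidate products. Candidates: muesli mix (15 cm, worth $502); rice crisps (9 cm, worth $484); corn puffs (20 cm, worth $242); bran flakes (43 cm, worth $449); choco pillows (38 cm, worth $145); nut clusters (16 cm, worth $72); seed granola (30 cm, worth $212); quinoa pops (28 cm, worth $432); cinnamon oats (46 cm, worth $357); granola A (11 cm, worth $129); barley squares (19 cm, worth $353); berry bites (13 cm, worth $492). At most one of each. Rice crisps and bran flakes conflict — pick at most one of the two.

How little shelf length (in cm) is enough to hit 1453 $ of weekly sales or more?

Look for the lowest-shelf combination reaching 1453.
muesli mix + rice crisps + berry bites: 1478 weekly sales at 37 cm.
Below 37 cm the best achievable stays under 1453.

37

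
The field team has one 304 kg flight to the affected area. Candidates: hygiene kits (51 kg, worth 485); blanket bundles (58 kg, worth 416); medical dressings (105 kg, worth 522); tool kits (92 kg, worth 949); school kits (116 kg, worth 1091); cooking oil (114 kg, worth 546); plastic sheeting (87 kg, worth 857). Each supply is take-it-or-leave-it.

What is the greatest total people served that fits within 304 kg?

2897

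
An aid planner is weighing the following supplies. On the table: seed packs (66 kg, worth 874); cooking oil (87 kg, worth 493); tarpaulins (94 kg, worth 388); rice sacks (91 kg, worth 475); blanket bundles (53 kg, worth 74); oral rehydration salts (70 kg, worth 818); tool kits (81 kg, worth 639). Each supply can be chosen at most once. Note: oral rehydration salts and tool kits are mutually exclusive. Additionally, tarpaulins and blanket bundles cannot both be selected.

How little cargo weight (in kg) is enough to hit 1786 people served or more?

Minimise kg subject to total people served ≥ 1786.
seed packs + cooking oil + oral rehydration salts reaches 2185 using 223 kg.
Any bundle with less than 223 kg falls short of 1786.

223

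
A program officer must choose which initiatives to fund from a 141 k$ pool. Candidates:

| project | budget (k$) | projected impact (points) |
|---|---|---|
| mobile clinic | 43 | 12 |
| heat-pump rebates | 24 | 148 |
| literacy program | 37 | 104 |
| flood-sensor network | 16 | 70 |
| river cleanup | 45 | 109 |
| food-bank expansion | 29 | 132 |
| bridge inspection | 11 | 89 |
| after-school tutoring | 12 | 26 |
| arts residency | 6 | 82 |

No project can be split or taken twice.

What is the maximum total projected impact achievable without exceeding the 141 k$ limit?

651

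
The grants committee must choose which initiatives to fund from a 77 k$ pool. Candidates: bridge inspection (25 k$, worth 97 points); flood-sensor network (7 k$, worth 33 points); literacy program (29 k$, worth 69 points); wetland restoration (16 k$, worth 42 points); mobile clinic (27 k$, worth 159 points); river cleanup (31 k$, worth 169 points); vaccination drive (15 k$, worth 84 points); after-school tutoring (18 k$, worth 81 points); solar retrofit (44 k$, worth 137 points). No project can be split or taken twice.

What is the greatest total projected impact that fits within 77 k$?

412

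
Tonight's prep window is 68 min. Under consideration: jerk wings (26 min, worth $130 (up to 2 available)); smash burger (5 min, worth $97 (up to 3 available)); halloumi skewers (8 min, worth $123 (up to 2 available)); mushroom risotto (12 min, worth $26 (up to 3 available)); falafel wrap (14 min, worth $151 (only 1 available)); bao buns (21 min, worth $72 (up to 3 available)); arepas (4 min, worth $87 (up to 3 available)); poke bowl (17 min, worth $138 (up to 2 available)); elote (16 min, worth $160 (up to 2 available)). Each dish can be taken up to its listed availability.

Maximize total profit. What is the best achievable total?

1012

Taking the top-ratio dishes first gives 3×smash burger + 2×halloumi skewers + falafel wrap + 3×arepas for 949 (57 min).
Dropping smash burger frees 5 min; slotting in elote (16 min) lifts the total to 1012 at 68 min.
That's the maximum — no swap from here does better than 1012.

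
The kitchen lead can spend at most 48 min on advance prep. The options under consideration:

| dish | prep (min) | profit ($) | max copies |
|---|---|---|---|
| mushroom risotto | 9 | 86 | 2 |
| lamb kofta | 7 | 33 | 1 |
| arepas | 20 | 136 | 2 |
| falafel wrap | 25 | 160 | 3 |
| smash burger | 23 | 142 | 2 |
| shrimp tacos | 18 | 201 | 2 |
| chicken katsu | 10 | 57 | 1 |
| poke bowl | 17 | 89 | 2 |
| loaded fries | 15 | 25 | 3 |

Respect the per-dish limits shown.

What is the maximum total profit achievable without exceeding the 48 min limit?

Taking mushroom risotto + 2×shrimp tacos: 45 min used, 488 in profit.

488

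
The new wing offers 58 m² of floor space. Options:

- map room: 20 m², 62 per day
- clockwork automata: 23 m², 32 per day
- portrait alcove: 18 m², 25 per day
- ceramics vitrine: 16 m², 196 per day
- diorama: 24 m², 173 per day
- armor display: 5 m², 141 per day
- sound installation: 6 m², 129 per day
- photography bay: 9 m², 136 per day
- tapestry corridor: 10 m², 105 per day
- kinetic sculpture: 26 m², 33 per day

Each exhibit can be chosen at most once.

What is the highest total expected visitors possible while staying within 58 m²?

Ranking by ratio (expected visitors/m²): armor display 28.20, sound installation 21.50, photography bay 15.11, ceramics vitrine 12.25.
Best packing: ceramics vitrine + armor display + sound installation + photography bay + tapestry corridor — 46 m², 707 total.

707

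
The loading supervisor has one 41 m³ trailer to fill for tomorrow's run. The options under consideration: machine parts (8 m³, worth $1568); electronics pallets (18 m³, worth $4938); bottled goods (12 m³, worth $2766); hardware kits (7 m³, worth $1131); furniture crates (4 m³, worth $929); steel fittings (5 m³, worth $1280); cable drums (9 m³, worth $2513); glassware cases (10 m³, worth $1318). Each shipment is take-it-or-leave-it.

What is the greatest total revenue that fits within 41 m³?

10299

Filling by ratio: electronics pallets + furniture crates + steel fittings + cable drums for 9660, with 5 m³ left unused.
Replace furniture crates with machine parts: the trade gains 639 net, giving 10299 at 40 m³.
That's the maximum — no swap from here does better than 10299.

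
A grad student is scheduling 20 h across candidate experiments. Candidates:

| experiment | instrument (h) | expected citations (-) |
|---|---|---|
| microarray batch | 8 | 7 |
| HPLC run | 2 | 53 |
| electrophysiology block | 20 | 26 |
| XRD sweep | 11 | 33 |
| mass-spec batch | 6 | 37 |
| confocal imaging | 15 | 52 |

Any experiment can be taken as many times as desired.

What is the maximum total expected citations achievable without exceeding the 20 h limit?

By expected citations per h: HPLC run 26.50, mass-spec batch 6.17, confocal imaging 3.47, XRD sweep 3.00 lead.
10×HPLC run uses 20 of the 20 h and totals 530.
Nothing else within 20 h beats 530.

530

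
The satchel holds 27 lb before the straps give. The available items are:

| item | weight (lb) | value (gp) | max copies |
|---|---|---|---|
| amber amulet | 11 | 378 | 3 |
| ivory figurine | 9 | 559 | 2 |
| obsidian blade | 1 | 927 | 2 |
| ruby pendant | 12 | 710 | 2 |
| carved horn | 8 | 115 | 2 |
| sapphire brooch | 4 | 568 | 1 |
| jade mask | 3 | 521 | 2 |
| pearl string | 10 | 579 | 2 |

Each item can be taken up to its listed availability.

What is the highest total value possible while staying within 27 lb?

4174

By value per lb: obsidian blade 927.00, jade mask 173.67, sapphire brooch 142.00, ivory figurine 62.11 lead.
A density-first pass picks ivory figurine + 2×obsidian blade + sapphire brooch + 2×jade mask — 4023 at 21 lb.
The 9 lb tied up in ivory figurine is better spent on ruby pendant — total rises to 4174 (24 lb).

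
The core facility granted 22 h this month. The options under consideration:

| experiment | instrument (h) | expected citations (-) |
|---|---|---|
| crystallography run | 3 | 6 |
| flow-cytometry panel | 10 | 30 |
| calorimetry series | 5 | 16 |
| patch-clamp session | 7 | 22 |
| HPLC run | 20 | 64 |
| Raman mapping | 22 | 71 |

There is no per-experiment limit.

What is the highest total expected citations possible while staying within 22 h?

71

Raman mapping uses 22 of the 22 h and totals 71.
Every other selection either busts 22 h or fails to beat 71.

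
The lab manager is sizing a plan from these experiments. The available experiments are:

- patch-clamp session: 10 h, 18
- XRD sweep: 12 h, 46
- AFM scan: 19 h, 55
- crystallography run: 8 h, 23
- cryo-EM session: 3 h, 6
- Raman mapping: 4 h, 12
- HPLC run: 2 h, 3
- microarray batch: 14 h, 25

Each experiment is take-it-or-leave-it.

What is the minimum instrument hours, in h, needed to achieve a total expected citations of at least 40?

Minimise h subject to total expected citations ≥ 40.
XRD sweep reaches 46 using 12 h.
Below 12 h the best achievable stays under 40.

12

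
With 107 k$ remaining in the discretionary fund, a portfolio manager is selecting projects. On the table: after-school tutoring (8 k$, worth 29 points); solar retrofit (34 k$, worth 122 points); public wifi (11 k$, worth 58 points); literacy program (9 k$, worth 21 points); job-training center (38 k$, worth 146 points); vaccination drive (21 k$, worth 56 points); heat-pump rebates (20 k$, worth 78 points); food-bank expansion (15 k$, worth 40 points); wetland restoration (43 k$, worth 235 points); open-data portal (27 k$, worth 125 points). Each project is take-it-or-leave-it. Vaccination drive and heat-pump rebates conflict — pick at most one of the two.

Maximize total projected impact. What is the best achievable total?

Best packing: public wifi + heat-pump rebates + wetland restoration + open-data portal — 101 k$, 496 total.
The closest alternative, after-school tutoring + literacy program + heat-pump rebates + wetland restoration + open-data portal, reaches only 488.

496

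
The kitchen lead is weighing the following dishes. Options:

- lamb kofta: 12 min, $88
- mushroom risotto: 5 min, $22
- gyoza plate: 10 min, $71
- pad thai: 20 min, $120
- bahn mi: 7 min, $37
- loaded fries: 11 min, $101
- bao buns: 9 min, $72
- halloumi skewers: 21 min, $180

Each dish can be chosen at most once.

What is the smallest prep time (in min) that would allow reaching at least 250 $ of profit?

Minimise min subject to total profit ≥ 250.
Taking bao buns + halloumi skewers gives 252 (≥ 250) for 30 min.
Any bundle with less than 30 min falls short of 250.

30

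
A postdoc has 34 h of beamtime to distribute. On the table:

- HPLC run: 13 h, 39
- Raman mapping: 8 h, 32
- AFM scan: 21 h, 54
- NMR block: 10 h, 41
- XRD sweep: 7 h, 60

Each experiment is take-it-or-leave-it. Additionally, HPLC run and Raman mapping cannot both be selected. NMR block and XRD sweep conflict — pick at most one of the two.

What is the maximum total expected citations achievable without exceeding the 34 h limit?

Taking AFM scan + XRD sweep: 28 h used, 114 in expected citations.
Every other selection either busts 34 h or breaks a pairing rule or fails to beat 114.

114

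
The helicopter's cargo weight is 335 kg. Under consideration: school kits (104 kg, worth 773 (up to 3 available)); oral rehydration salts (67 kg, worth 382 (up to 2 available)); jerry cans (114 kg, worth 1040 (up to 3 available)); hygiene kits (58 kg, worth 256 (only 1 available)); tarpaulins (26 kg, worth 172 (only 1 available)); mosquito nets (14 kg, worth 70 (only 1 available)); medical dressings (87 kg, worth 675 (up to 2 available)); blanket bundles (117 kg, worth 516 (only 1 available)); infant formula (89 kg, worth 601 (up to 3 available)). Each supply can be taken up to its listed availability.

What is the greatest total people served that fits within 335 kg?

2853

Greedy by ratio would take 2×jerry cans + mosquito nets + medical dressings: 329 kg used, total 2825.
Replace mosquito nets and medical dressings with school kits: the trade gains 28 net, giving 2853 at 332 kg.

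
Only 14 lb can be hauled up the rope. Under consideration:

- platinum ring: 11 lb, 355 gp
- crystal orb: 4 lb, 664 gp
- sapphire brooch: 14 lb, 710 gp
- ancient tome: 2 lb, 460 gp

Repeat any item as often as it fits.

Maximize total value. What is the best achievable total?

3220

Ranking by ratio (value/lb): ancient tome 230.00, crystal orb 166.00, sapphire brooch 50.71.
Best packing: 7×ancient tome — 14 lb, 3220 total.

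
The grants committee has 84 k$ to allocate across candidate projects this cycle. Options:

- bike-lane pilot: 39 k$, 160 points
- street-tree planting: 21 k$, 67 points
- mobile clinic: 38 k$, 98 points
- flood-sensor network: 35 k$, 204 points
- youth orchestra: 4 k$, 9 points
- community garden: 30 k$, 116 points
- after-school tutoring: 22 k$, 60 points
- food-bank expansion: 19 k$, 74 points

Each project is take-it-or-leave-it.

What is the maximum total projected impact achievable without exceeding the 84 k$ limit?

394

A density-first pass picks bike-lane pilot + flood-sensor network + youth orchestra — 373 at 78 k$.
Dropping bike-lane pilot and youth orchestra frees 43 k$; slotting in community garden + food-bank expansion (49 k$) lifts the total to 394 at 84 k$.
An exhaustive check of the 256 subsets confirms 394.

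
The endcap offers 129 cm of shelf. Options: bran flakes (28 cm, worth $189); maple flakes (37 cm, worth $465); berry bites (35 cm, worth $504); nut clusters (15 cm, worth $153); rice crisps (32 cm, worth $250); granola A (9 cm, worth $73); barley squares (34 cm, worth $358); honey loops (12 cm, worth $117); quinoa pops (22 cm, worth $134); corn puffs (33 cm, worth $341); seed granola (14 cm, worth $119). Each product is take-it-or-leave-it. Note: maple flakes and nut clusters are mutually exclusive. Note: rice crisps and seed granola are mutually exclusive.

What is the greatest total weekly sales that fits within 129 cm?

1519

Maple flakes + berry bites + granola A + barley squares + seed granola uses 129 of the 129 cm and totals 1519.
Next best is maple flakes + berry bites + granola A + barley squares + honey loops at 1517 (127 cm) — short by 2.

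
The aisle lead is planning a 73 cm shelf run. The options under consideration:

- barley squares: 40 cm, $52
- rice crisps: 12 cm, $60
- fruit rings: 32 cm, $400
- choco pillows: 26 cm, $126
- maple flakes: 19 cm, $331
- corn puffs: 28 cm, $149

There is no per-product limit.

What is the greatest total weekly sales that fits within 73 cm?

1062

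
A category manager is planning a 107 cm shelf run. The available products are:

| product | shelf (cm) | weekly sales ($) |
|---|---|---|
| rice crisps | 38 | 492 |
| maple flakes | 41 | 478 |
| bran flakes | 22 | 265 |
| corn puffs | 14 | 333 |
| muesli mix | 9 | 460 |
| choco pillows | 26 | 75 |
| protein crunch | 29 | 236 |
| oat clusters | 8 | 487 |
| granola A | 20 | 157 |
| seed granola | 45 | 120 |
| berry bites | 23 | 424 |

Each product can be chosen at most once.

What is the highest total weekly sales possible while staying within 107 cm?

Taking the top-ratio products first gives rice crisps + corn puffs + muesli mix + oat clusters + berry bites for 2196 (92 cm).
Replace rice crisps with bran flakes + protein crunch: the trade gains 9 net, giving 2205 at 105 cm.
Next best is rice crisps + corn puffs + muesli mix + oat clusters + berry bites at 2196 (92 cm) — short by 9.

2205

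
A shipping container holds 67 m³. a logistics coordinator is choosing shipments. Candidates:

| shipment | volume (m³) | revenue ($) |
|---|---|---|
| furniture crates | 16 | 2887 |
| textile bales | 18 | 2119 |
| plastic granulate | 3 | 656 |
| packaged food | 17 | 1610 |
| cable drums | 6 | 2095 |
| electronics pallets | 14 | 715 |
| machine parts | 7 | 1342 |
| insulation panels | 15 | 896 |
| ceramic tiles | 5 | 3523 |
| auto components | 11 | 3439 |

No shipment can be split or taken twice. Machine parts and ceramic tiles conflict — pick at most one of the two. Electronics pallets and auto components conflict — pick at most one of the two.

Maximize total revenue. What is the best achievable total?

14719

Furniture crates + textile bales + plastic granulate + cable drums + ceramic tiles + auto components uses 59 of the 67 m³ and totals 14719.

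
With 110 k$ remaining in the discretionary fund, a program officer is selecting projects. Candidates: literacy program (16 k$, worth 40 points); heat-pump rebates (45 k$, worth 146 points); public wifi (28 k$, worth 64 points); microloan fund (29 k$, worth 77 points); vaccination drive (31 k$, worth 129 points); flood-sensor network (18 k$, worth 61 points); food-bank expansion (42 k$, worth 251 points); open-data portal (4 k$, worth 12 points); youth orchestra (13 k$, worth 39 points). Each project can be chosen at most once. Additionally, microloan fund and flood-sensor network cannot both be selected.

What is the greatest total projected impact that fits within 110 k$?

492

Taking vaccination drive + flood-sensor network + food-bank expansion + open-data portal + youth orchestra: 108 k$ used, 492 in projected impact.
No other feasible combination exceeds 492.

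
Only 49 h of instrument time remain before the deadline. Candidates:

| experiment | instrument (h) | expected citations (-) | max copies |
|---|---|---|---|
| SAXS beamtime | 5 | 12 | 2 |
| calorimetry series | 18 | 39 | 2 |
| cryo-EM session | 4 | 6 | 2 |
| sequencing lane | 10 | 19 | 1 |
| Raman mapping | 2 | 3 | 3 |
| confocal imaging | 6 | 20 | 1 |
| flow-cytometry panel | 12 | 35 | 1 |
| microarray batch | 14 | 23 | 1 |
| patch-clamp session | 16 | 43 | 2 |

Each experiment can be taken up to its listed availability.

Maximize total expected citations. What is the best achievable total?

133

Greedy by ratio would take 2×SAXS beamtime + cryo-EM session + confocal imaging + flow-cytometry panel + patch-clamp session: 48 h used, total 128.
Dropping SAXS beamtime and cryo-EM session and confocal imaging frees 15 h; slotting in patch-clamp session (16 h) lifts the total to 133 at 49 h.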